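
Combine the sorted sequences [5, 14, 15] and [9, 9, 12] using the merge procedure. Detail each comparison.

Merging process:

Compare 5 vs 9: take 5 from left. Merged: [5]
Compare 14 vs 9: take 9 from right. Merged: [5, 9]
Compare 14 vs 9: take 9 from right. Merged: [5, 9, 9]
Compare 14 vs 12: take 12 from right. Merged: [5, 9, 9, 12]
Append remaining from left: [14, 15]. Merged: [5, 9, 9, 12, 14, 15]

Final merged array: [5, 9, 9, 12, 14, 15]
Total comparisons: 4

The merged array is [5, 9, 9, 12, 14, 15], requiring 4 comparisons. The merge step runs in O(n) time where n is the total number of elements.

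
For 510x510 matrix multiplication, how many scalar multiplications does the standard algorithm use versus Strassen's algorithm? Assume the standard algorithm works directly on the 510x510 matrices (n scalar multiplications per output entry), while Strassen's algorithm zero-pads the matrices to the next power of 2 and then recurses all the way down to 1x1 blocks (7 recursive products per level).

Matrix multiplication for 510x510 matrices:

Strassen's algorithm requires power-of-2 dimensions. Pad 510x510 to 512x512 (next power of 2).

Standard algorithm: 510^3 = 132651000 multiplications
Strassen's algorithm: 7^(log2(512)) = 7^9 = 40353607 multiplications
Savings: 132651000 - 40353607 = 92297393 multiplications

Standard: 132651000 multiplications (510^3). Strassen: 40353607 multiplications (7^9, after padding to 512x512). Strassen reduces 8 recursive multiplications to 7 at each level.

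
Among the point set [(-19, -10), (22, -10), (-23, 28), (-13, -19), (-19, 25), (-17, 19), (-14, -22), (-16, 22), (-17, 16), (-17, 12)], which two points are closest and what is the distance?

Computing all pairwise distances among 10 points:

d((-19, -10), (22, -10)) = 41.0
d((-19, -10), (-23, 28)) = 38.2099
d((-19, -10), (-13, -19)) = 10.8167
d((-19, -10), (-19, 25)) = 35.0
d((-19, -10), (-17, 19)) = 29.0689
d((-19, -10), (-14, -22)) = 13.0
d((-19, -10), (-16, 22)) = 32.1403
d((-19, -10), (-17, 16)) = 26.0768
d((-19, -10), (-17, 12)) = 22.0907
d((22, -10), (-23, 28)) = 58.8982
d((22, -10), (-13, -19)) = 36.1386
d((22, -10), (-19, 25)) = 53.9073
d((22, -10), (-17, 19)) = 48.6004
d((22, -10), (-14, -22)) = 37.9473
d((22, -10), (-16, 22)) = 49.679
d((22, -10), (-17, 16)) = 46.8722
d((22, -10), (-17, 12)) = 44.7772
d((-23, 28), (-13, -19)) = 48.0521
d((-23, 28), (-19, 25)) = 5.0
d((-23, 28), (-17, 19)) = 10.8167
d((-23, 28), (-14, -22)) = 50.8035
d((-23, 28), (-16, 22)) = 9.2195
d((-23, 28), (-17, 16)) = 13.4164
d((-23, 28), (-17, 12)) = 17.088
d((-13, -19), (-19, 25)) = 44.4072
d((-13, -19), (-17, 19)) = 38.2099
d((-13, -19), (-14, -22)) = 3.1623
d((-13, -19), (-16, 22)) = 41.1096
d((-13, -19), (-17, 16)) = 35.2278
d((-13, -19), (-17, 12)) = 31.257
d((-19, 25), (-17, 19)) = 6.3246
d((-19, 25), (-14, -22)) = 47.2652
d((-19, 25), (-16, 22)) = 4.2426
d((-19, 25), (-17, 16)) = 9.2195
d((-19, 25), (-17, 12)) = 13.1529
d((-17, 19), (-14, -22)) = 41.1096
d((-17, 19), (-16, 22)) = 3.1623
d((-17, 19), (-17, 16)) = 3.0 <-- minimum
d((-17, 19), (-17, 12)) = 7.0
d((-14, -22), (-16, 22)) = 44.0454
d((-14, -22), (-17, 16)) = 38.1182
d((-14, -22), (-17, 12)) = 34.1321
d((-16, 22), (-17, 16)) = 6.0828
d((-16, 22), (-17, 12)) = 10.0499
d((-17, 16), (-17, 12)) = 4.0

Closest pair: (-17, 19) and (-17, 16) with distance 3.0

The closest pair is (-17, 19) and (-17, 16) with Euclidean distance 3.0. For 10 points, brute-force pairwise comparison is shown above. For large n, the divide-and-conquer algorithm (sort by x, recurse on halves, check the dividing strip) achieves O(n log n).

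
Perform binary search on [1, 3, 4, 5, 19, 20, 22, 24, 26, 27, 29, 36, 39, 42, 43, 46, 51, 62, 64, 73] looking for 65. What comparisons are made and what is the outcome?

Binary search for 65 in [1, 3, 4, 5, 19, 20, 22, 24, 26, 27, 29, 36, 39, 42, 43, 46, 51, 62, 64, 73]:

lo=0, hi=19, mid=9, arr[mid]=27 -> 27 < 65, search right half
lo=10, hi=19, mid=14, arr[mid]=43 -> 43 < 65, search right half
lo=15, hi=19, mid=17, arr[mid]=62 -> 62 < 65, search right half
lo=18, hi=19, mid=18, arr[mid]=64 -> 64 < 65, search right half
lo=19, hi=19, mid=19, arr[mid]=73 -> 73 > 65, search left half
lo=19 > hi=18, target 65 not found

Binary search determines that 65 is not in the array after 5 comparisons. The search space was exhausted without finding the target.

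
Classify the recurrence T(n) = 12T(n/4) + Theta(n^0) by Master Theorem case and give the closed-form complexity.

Master Theorem for T(n) = 12T(n/4) + O(n^0):

a = 12, b = 4, c = 0
log_b(a) = log_4(12) = 1.7925

Case 1: c = 0 < log_4(12) = 1.7925
T(n) = O(n^(log_4 12))

For T(n) = 12T(n/4) + O(n^0): log_4(12) = 1.7925. This is Case 1 of the Master Theorem (c < log_b(a), work dominated by leaves), giving O(n^(log_4 12)).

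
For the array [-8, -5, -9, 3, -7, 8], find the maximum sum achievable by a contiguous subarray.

Using Kadane's algorithm on [-8, -5, -9, 3, -7, 8]:

Scanning through the array:
Position 1 (value -5): max_ending_here = -5, max_so_far = -5
Position 2 (value -9): max_ending_here = -9, max_so_far = -5
Position 3 (value 3): max_ending_here = 3, max_so_far = 3
Position 4 (value -7): max_ending_here = -4, max_so_far = 3
Position 5 (value 8): max_ending_here = 8, max_so_far = 8

Maximum subarray: [8]
Maximum sum: 8

The maximum subarray is [8] with sum 8. This subarray runs from index 5 to index 5.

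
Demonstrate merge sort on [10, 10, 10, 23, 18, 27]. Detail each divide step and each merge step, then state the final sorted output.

Merge sort trace:

Split: [10, 10, 10, 23, 18, 27] -> [10, 10, 10] and [23, 18, 27]
  Split: [10, 10, 10] -> [10] and [10, 10]
    Split: [10, 10] -> [10] and [10]
    Merge: [10] + [10] -> [10, 10]
  Merge: [10] + [10, 10] -> [10, 10, 10]
  Split: [23, 18, 27] -> [23] and [18, 27]
    Split: [18, 27] -> [18] and [27]
    Merge: [18] + [27] -> [18, 27]
  Merge: [23] + [18, 27] -> [18, 23, 27]
Merge: [10, 10, 10] + [18, 23, 27] -> [10, 10, 10, 18, 23, 27]

Final sorted array: [10, 10, 10, 18, 23, 27]

The merge sort proceeds by recursively splitting the array and merging sorted halves.
After all merges, the sorted array is [10, 10, 10, 18, 23, 27].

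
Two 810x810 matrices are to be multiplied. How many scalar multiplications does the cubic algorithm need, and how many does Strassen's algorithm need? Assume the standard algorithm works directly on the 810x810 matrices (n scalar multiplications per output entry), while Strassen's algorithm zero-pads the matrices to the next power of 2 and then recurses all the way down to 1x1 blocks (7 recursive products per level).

Matrix multiplication for 810x810 matrices:

Strassen's algorithm requires power-of-2 dimensions. Pad 810x810 to 1024x1024 (next power of 2).

Standard algorithm: 810^3 = 531441000 multiplications
Strassen's algorithm: 7^(log2(1024)) = 7^10 = 282475249 multiplications
Savings: 531441000 - 282475249 = 248965751 multiplications

Standard: 531441000 multiplications (810^3). Strassen: 282475249 multiplications (7^10, after padding to 1024x1024). Strassen reduces 8 recursive multiplications to 7 at each level.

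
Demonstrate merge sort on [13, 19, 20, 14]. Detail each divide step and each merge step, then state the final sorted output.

Merge sort trace:

Split: [13, 19, 20, 14] -> [13, 19] and [20, 14]
  Split: [13, 19] -> [13] and [19]
  Merge: [13] + [19] -> [13, 19]
  Split: [20, 14] -> [20] and [14]
  Merge: [20] + [14] -> [14, 20]
Merge: [13, 19] + [14, 20] -> [13, 14, 19, 20]

Final sorted array: [13, 14, 19, 20]

The merge sort proceeds by recursively splitting the array and merging sorted halves.
After all merges, the sorted array is [13, 14, 19, 20].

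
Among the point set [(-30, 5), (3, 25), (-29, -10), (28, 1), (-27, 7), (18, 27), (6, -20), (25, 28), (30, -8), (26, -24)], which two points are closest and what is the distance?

Computing all pairwise distances among 10 points:

d((-30, 5), (3, 25)) = 38.5876
d((-30, 5), (-29, -10)) = 15.0333
d((-30, 5), (28, 1)) = 58.1378
d((-30, 5), (-27, 7)) = 3.6056 <-- minimum
d((-30, 5), (18, 27)) = 52.8015
d((-30, 5), (6, -20)) = 43.8292
d((-30, 5), (25, 28)) = 59.6154
d((-30, 5), (30, -8)) = 61.3922
d((-30, 5), (26, -24)) = 63.0635
d((3, 25), (-29, -10)) = 47.4236
d((3, 25), (28, 1)) = 34.6554
d((3, 25), (-27, 7)) = 34.9857
d((3, 25), (18, 27)) = 15.1327
d((3, 25), (6, -20)) = 45.0999
d((3, 25), (25, 28)) = 22.2036
d((3, 25), (30, -8)) = 42.638
d((3, 25), (26, -24)) = 54.1295
d((-29, -10), (28, 1)) = 58.0517
d((-29, -10), (-27, 7)) = 17.1172
d((-29, -10), (18, 27)) = 59.8164
d((-29, -10), (6, -20)) = 36.4005
d((-29, -10), (25, 28)) = 66.0303
d((-29, -10), (30, -8)) = 59.0339
d((-29, -10), (26, -24)) = 56.7539
d((28, 1), (-27, 7)) = 55.3263
d((28, 1), (18, 27)) = 27.8568
d((28, 1), (6, -20)) = 30.4138
d((28, 1), (25, 28)) = 27.1662
d((28, 1), (30, -8)) = 9.2195
d((28, 1), (26, -24)) = 25.0799
d((-27, 7), (18, 27)) = 49.2443
d((-27, 7), (6, -20)) = 42.638
d((-27, 7), (25, 28)) = 56.0803
d((-27, 7), (30, -8)) = 58.9406
d((-27, 7), (26, -24)) = 61.4003
d((18, 27), (6, -20)) = 48.5077
d((18, 27), (25, 28)) = 7.0711
d((18, 27), (30, -8)) = 37.0
d((18, 27), (26, -24)) = 51.6236
d((6, -20), (25, 28)) = 51.6236
d((6, -20), (30, -8)) = 26.8328
d((6, -20), (26, -24)) = 20.3961
d((25, 28), (30, -8)) = 36.3456
d((25, 28), (26, -24)) = 52.0096
d((30, -8), (26, -24)) = 16.4924

Closest pair: (-30, 5) and (-27, 7) with distance 3.6056

The closest pair is (-30, 5) and (-27, 7) with Euclidean distance 3.6056. For 10 points, brute-force pairwise comparison is shown above. For large n, the divide-and-conquer algorithm (sort by x, recurse on halves, check the dividing strip) achieves O(n log n).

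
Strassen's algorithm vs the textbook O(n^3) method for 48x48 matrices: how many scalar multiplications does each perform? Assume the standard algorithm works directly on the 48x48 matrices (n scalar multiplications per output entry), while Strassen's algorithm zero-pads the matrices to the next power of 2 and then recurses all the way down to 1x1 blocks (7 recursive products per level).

Matrix multiplication for 48x48 matrices:

Strassen's algorithm requires power-of-2 dimensions. Pad 48x48 to 64x64 (next power of 2).

Standard algorithm: 48^3 = 110592 multiplications
Strassen's algorithm: 7^(log2(64)) = 7^6 = 117649 multiplications
Difference: 110592 - 117649 = -7057 (Strassen uses MORE here due to padding overhead — for small or just-over-power-of-2 n, padding can outweigh the per-level savings)

Standard: 110592 multiplications (48^3). Strassen: 117649 multiplications (7^6, after padding to 64x64). Strassen reduces 8 recursive multiplications to 7 at each level.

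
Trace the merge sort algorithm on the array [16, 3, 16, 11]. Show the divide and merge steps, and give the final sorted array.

Merge sort trace:

Split: [16, 3, 16, 11] -> [16, 3] and [16, 11]
  Split: [16, 3] -> [16] and [3]
  Merge: [16] + [3] -> [3, 16]
  Split: [16, 11] -> [16] and [11]
  Merge: [16] + [11] -> [11, 16]
Merge: [3, 16] + [11, 16] -> [3, 11, 16, 16]

Final sorted array: [3, 11, 16, 16]

The merge sort proceeds by recursively splitting the array and merging sorted halves.
After all merges, the sorted array is [3, 11, 16, 16].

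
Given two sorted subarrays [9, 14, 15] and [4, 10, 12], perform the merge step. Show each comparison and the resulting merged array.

Merging process:

Compare 9 vs 4: take 4 from right. Merged: [4]
Compare 9 vs 10: take 9 from left. Merged: [4, 9]
Compare 14 vs 10: take 10 from right. Merged: [4, 9, 10]
Compare 14 vs 12: take 12 from right. Merged: [4, 9, 10, 12]
Append remaining from left: [14, 15]. Merged: [4, 9, 10, 12, 14, 15]

Final merged array: [4, 9, 10, 12, 14, 15]
Total comparisons: 4

The merged array is [4, 9, 10, 12, 14, 15], requiring 4 comparisons. The merge step runs in O(n) time where n is the total number of elements.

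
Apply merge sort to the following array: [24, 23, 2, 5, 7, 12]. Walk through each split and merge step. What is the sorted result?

Merge sort trace:

Split: [24, 23, 2, 5, 7, 12] -> [24, 23, 2] and [5, 7, 12]
  Split: [24, 23, 2] -> [24] and [23, 2]
    Split: [23, 2] -> [23] and [2]
    Merge: [23] + [2] -> [2, 23]
  Merge: [24] + [2, 23] -> [2, 23, 24]
  Split: [5, 7, 12] -> [5] and [7, 12]
    Split: [7, 12] -> [7] and [12]
    Merge: [7] + [12] -> [7, 12]
  Merge: [5] + [7, 12] -> [5, 7, 12]
Merge: [2, 23, 24] + [5, 7, 12] -> [2, 5, 7, 12, 23, 24]

Final sorted array: [2, 5, 7, 12, 23, 24]

The merge sort proceeds by recursively splitting the array and merging sorted halves.
After all merges, the sorted array is [2, 5, 7, 12, 23, 24].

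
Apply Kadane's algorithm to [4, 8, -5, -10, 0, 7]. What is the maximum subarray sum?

Using Kadane's algorithm on [4, 8, -5, -10, 0, 7]:

Scanning through the array:
Position 1 (value 8): max_ending_here = 12, max_so_far = 12
Position 2 (value -5): max_ending_here = 7, max_so_far = 12
Position 3 (value -10): max_ending_here = -3, max_so_far = 12
Position 4 (value 0): max_ending_here = 0, max_so_far = 12
Position 5 (value 7): max_ending_here = 7, max_so_far = 12

Maximum subarray: [4, 8]
Maximum sum: 12

The maximum subarray is [4, 8] with sum 12. This subarray runs from index 0 to index 1.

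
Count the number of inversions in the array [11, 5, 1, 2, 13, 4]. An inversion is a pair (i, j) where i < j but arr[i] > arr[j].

Finding inversions in [11, 5, 1, 2, 13, 4]:

(0, 1): arr[0]=11 > arr[1]=5
(0, 2): arr[0]=11 > arr[2]=1
(0, 3): arr[0]=11 > arr[3]=2
(0, 5): arr[0]=11 > arr[5]=4
(1, 2): arr[1]=5 > arr[2]=1
(1, 3): arr[1]=5 > arr[3]=2
(1, 5): arr[1]=5 > arr[5]=4
(4, 5): arr[4]=13 > arr[5]=4

Total inversions: 8

The array has 8 inversion(s): (0,1), (0,2), (0,3), (0,5), (1,2), (1,3), (1,5), (4,5). Each pair (i,j) satisfies i < j and arr[i] > arr[j].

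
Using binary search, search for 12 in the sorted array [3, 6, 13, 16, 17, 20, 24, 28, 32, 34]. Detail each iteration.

Binary search for 12 in [3, 6, 13, 16, 17, 20, 24, 28, 32, 34]:

lo=0, hi=9, mid=4, arr[mid]=17 -> 17 > 12, search left half
lo=0, hi=3, mid=1, arr[mid]=6 -> 6 < 12, search right half
lo=2, hi=3, mid=2, arr[mid]=13 -> 13 > 12, search left half
lo=2 > hi=1, target 12 not found

Binary search determines that 12 is not in the array after 3 comparisons. The search space was exhausted without finding the target.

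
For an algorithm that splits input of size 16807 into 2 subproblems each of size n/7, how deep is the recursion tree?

For divide and conquer with division factor 7:

Problem sizes at each level:
Level 0: 16807
Level 1: 2401
Level 2: 343
Level 3: 49
Level 4: 7
Level 5: 1

The root is level 0 and the size-1 base case is level 5 (the tree spans levels 0 through 5, i.e. 6 levels counting the root), so the depth is the number of divisions: log_7(16807) = 5

The recursion tree depth is log_7(16807) = 5. At each level, the problem size is divided by 7, so it takes 5 divisions to reduce to a base case of size 1. The algorithm makes 2 recursive calls at each level.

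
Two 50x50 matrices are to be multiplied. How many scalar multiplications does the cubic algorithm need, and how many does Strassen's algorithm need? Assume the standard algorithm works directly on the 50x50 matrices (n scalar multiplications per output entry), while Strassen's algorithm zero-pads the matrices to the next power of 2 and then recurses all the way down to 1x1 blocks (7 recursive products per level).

Matrix multiplication for 50x50 matrices:

Strassen's algorithm requires power-of-2 dimensions. Pad 50x50 to 64x64 (next power of 2).

Standard algorithm: 50^3 = 125000 multiplications
Strassen's algorithm: 7^(log2(64)) = 7^6 = 117649 multiplications
Savings: 125000 - 117649 = 7351 multiplications

Standard: 125000 multiplications (50^3). Strassen: 117649 multiplications (7^6, after padding to 64x64). Strassen reduces 8 recursive multiplications to 7 at each level.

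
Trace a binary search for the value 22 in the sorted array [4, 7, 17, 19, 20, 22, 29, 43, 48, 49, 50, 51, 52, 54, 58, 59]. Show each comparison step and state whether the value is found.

Binary search for 22 in [4, 7, 17, 19, 20, 22, 29, 43, 48, 49, 50, 51, 52, 54, 58, 59]:

lo=0, hi=15, mid=7, arr[mid]=43 -> 43 > 22, search left half
lo=0, hi=6, mid=3, arr[mid]=19 -> 19 < 22, search right half
lo=4, hi=6, mid=5, arr[mid]=22 -> Found target at index 5!

Binary search finds 22 at index 5 after 3 comparisons. The search repeatedly halves the search space by comparing with the middle element.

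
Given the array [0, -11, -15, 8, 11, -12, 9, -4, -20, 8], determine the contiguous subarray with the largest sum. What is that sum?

Using Kadane's algorithm on [0, -11, -15, 8, 11, -12, 9, -4, -20, 8]:

Scanning through the array:
Position 1 (value -11): max_ending_here = -11, max_so_far = 0
Position 2 (value -15): max_ending_here = -15, max_so_far = 0
Position 3 (value 8): max_ending_here = 8, max_so_far = 8
Position 4 (value 11): max_ending_here = 19, max_so_far = 19
Position 5 (value -12): max_ending_here = 7, max_so_far = 19
Position 6 (value 9): max_ending_here = 16, max_so_far = 19
Position 7 (value -4): max_ending_here = 12, max_so_far = 19
Position 8 (value -20): max_ending_here = -8, max_so_far = 19
Position 9 (value 8): max_ending_here = 8, max_so_far = 19

Maximum subarray: [8, 11]
Maximum sum: 19

The maximum subarray is [8, 11] with sum 19. This subarray runs from index 3 to index 4.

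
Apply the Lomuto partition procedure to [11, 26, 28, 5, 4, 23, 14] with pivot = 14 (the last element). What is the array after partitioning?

Lomuto partition with pivot = 14:

Initial array: [11, 26, 28, 5, 4, 23, 14]

arr[0]=11 <= 14: swap with position 0, array becomes [11, 26, 28, 5, 4, 23, 14]
arr[1]=26 > 14: no swap
arr[2]=28 > 14: no swap
arr[3]=5 <= 14: swap with position 1, array becomes [11, 5, 28, 26, 4, 23, 14]
arr[4]=4 <= 14: swap with position 2, array becomes [11, 5, 4, 26, 28, 23, 14]
arr[5]=23 > 14: no swap

Place pivot at position 3: [11, 5, 4, 14, 28, 23, 26]
Pivot position: 3

After partitioning with pivot 14, the array becomes [11, 5, 4, 14, 28, 23, 26]. The pivot is placed at index 3. All elements to the left of the pivot are <= 14, and all elements to the right are > 14.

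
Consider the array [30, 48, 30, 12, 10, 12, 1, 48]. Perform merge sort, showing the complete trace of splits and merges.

Merge sort trace:

Split: [30, 48, 30, 12, 10, 12, 1, 48] -> [30, 48, 30, 12] and [10, 12, 1, 48]
  Split: [30, 48, 30, 12] -> [30, 48] and [30, 12]
    Split: [30, 48] -> [30] and [48]
    Merge: [30] + [48] -> [30, 48]
    Split: [30, 12] -> [30] and [12]
    Merge: [30] + [12] -> [12, 30]
  Merge: [30, 48] + [12, 30] -> [12, 30, 30, 48]
  Split: [10, 12, 1, 48] -> [10, 12] and [1, 48]
    Split: [10, 12] -> [10] and [12]
    Merge: [10] + [12] -> [10, 12]
    Split: [1, 48] -> [1] and [48]
    Merge: [1] + [48] -> [1, 48]
  Merge: [10, 12] + [1, 48] -> [1, 10, 12, 48]
Merge: [12, 30, 30, 48] + [1, 10, 12, 48] -> [1, 10, 12, 12, 30, 30, 48, 48]

Final sorted array: [1, 10, 12, 12, 30, 30, 48, 48]

The merge sort proceeds by recursively splitting the array and merging sorted halves.
After all merges, the sorted array is [1, 10, 12, 12, 30, 30, 48, 48].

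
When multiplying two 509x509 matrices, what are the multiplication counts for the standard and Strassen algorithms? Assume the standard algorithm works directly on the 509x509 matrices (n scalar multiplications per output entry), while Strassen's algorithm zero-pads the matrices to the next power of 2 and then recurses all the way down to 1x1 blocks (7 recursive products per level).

Matrix multiplication for 509x509 matrices:

Strassen's algorithm requires power-of-2 dimensions. Pad 509x509 to 512x512 (next power of 2).

Standard algorithm: 509^3 = 131872229 multiplications
Strassen's algorithm: 7^(log2(512)) = 7^9 = 40353607 multiplications
Savings: 131872229 - 40353607 = 91518622 multiplications

Standard: 131872229 multiplications (509^3). Strassen: 40353607 multiplications (7^9, after padding to 512x512). Strassen reduces 8 recursive multiplications to 7 at each level.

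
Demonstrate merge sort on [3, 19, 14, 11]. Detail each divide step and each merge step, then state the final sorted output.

Merge sort trace:

Split: [3, 19, 14, 11] -> [3, 19] and [14, 11]
  Split: [3, 19] -> [3] and [19]
  Merge: [3] + [19] -> [3, 19]
  Split: [14, 11] -> [14] and [11]
  Merge: [14] + [11] -> [11, 14]
Merge: [3, 19] + [11, 14] -> [3, 11, 14, 19]

Final sorted array: [3, 11, 14, 19]

The merge sort proceeds by recursively splitting the array and merging sorted halves.
After all merges, the sorted array is [3, 11, 14, 19].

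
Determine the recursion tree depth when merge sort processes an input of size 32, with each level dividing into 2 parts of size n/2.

For divide and conquer with division factor 2:

Problem sizes at each level:
Level 0: 32
Level 1: 16
Level 2: 8
Level 3: 4
Level 4: 2
Level 5: 1

The root is level 0 and the size-1 base case is level 5 (the tree spans levels 0 through 5, i.e. 6 levels counting the root), so the depth is the number of divisions: log_2(32) = 5

The recursion tree depth is log_2(32) = 5. At each level, the problem size is divided by 2, so it takes 5 divisions to reduce to a base case of size 1. The algorithm makes 2 recursive calls at each level.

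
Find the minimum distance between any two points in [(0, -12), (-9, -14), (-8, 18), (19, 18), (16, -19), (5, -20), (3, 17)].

Computing all pairwise distances among 7 points:

d((0, -12), (-9, -14)) = 9.2195 <-- minimum
d((0, -12), (-8, 18)) = 31.0483
d((0, -12), (19, 18)) = 35.5106
d((0, -12), (16, -19)) = 17.4642
d((0, -12), (5, -20)) = 9.434
d((0, -12), (3, 17)) = 29.1548
d((-9, -14), (-8, 18)) = 32.0156
d((-9, -14), (19, 18)) = 42.5206
d((-9, -14), (16, -19)) = 25.4951
d((-9, -14), (5, -20)) = 15.2315
d((-9, -14), (3, 17)) = 33.2415
d((-8, 18), (19, 18)) = 27.0
d((-8, 18), (16, -19)) = 44.1022
d((-8, 18), (5, -20)) = 40.1622
d((-8, 18), (3, 17)) = 11.0454
d((19, 18), (16, -19)) = 37.1214
d((19, 18), (5, -20)) = 40.4969
d((19, 18), (3, 17)) = 16.0312
d((16, -19), (5, -20)) = 11.0454
d((16, -19), (3, 17)) = 38.2753
d((5, -20), (3, 17)) = 37.054

Closest pair: (0, -12) and (-9, -14) with distance 9.2195

The closest pair is (0, -12) and (-9, -14) with Euclidean distance 9.2195. For 7 points, brute-force pairwise comparison is shown above. For large n, the divide-and-conquer algorithm (sort by x, recurse on halves, check the dividing strip) achieves O(n log n).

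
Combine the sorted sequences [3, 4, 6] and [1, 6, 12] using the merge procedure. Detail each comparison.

Merging process:

Compare 3 vs 1: take 1 from right. Merged: [1]
Compare 3 vs 6: take 3 from left. Merged: [1, 3]
Compare 4 vs 6: take 4 from left. Merged: [1, 3, 4]
Compare 6 vs 6: take 6 from left. Merged: [1, 3, 4, 6]
Append remaining from right: [6, 12]. Merged: [1, 3, 4, 6, 6, 12]

Final merged array: [1, 3, 4, 6, 6, 12]
Total comparisons: 4

The merged array is [1, 3, 4, 6, 6, 12], requiring 4 comparisons. The merge step runs in O(n) time where n is the total number of elements.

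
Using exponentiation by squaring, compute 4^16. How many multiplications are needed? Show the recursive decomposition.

Computing 4^16 by squaring (build up from 4^1; each line after the first costs one multiplication):

4^1 = 4
4^2 = (4^1)^2 = 4^2 = 16
4^4 = (4^2)^2 = 16^2 = 256
4^8 = (4^4)^2 = 256^2 = 65536
4^16 = (4^8)^2 = 65536^2 = 4294967296

Result: 4294967296
Multiplications needed: 4 (4 lines after 4^1)

4^16 = 4294967296. Using exponentiation by squaring, this requires 4 multiplications. The key idea: if the exponent is even, square the half-power; if odd, multiply by the base once.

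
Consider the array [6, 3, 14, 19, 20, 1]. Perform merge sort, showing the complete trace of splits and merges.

Merge sort trace:

Split: [6, 3, 14, 19, 20, 1] -> [6, 3, 14] and [19, 20, 1]
  Split: [6, 3, 14] -> [6] and [3, 14]
    Split: [3, 14] -> [3] and [14]
    Merge: [3] + [14] -> [3, 14]
  Merge: [6] + [3, 14] -> [3, 6, 14]
  Split: [19, 20, 1] -> [19] and [20, 1]
    Split: [20, 1] -> [20] and [1]
    Merge: [20] + [1] -> [1, 20]
  Merge: [19] + [1, 20] -> [1, 19, 20]
Merge: [3, 6, 14] + [1, 19, 20] -> [1, 3, 6, 14, 19, 20]

Final sorted array: [1, 3, 6, 14, 19, 20]

The merge sort proceeds by recursively splitting the array and merging sorted halves.
After all merges, the sorted array is [1, 3, 6, 14, 19, 20].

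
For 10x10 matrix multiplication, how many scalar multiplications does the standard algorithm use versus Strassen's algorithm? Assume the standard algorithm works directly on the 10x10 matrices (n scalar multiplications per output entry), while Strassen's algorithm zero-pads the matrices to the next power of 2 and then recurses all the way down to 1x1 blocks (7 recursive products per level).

Matrix multiplication for 10x10 matrices:

Strassen's algorithm requires power-of-2 dimensions. Pad 10x10 to 16x16 (next power of 2).

Standard algorithm: 10^3 = 1000 multiplications
Strassen's algorithm: 7^(log2(16)) = 7^4 = 2401 multiplications
Difference: 1000 - 2401 = -1401 (Strassen uses MORE here due to padding overhead — for small or just-over-power-of-2 n, padding can outweigh the per-level savings)

Standard: 1000 multiplications (10^3). Strassen: 2401 multiplications (7^4, after padding to 16x16). Strassen reduces 8 recursive multiplications to 7 at each level.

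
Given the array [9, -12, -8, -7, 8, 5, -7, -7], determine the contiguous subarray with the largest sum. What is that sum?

Using Kadane's algorithm on [9, -12, -8, -7, 8, 5, -7, -7]:

Scanning through the array:
Position 1 (value -12): max_ending_here = -3, max_so_far = 9
Position 2 (value -8): max_ending_here = -8, max_so_far = 9
Position 3 (value -7): max_ending_here = -7, max_so_far = 9
Position 4 (value 8): max_ending_here = 8, max_so_far = 9
Position 5 (value 5): max_ending_here = 13, max_so_far = 13
Position 6 (value -7): max_ending_here = 6, max_so_far = 13
Position 7 (value -7): max_ending_here = -1, max_so_far = 13

Maximum subarray: [8, 5]
Maximum sum: 13

The maximum subarray is [8, 5] with sum 13. This subarray runs from index 4 to index 5.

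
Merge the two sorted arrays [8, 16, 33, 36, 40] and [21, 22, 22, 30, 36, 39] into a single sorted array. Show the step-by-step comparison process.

Merging process:

Compare 8 vs 21: take 8 from left. Merged: [8]
Compare 16 vs 21: take 16 from left. Merged: [8, 16]
Compare 33 vs 21: take 21 from right. Merged: [8, 16, 21]
Compare 33 vs 22: take 22 from right. Merged: [8, 16, 21, 22]
Compare 33 vs 22: take 22 from right. Merged: [8, 16, 21, 22, 22]
Compare 33 vs 30: take 30 from right. Merged: [8, 16, 21, 22, 22, 30]
Compare 33 vs 36: take 33 from left. Merged: [8, 16, 21, 22, 22, 30, 33]
Compare 36 vs 36: take 36 from left. Merged: [8, 16, 21, 22, 22, 30, 33, 36]
Compare 40 vs 36: take 36 from right. Merged: [8, 16, 21, 22, 22, 30, 33, 36, 36]
Compare 40 vs 39: take 39 from right. Merged: [8, 16, 21, 22, 22, 30, 33, 36, 36, 39]
Append remaining from left: [40]. Merged: [8, 16, 21, 22, 22, 30, 33, 36, 36, 39, 40]

Final merged array: [8, 16, 21, 22, 22, 30, 33, 36, 36, 39, 40]
Total comparisons: 10

The merged array is [8, 16, 21, 22, 22, 30, 33, 36, 36, 39, 40], requiring 10 comparisons. The merge step runs in O(n) time where n is the total number of elements.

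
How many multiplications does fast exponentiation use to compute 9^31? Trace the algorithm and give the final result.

Computing 9^31 by squaring (build up from 9^1; each line after the first costs one multiplication):

9^1 = 9
9^2 = (9^1)^2 = 9^2 = 81
9^3 = 9 * 9^2 = 9 * 81 = 729
9^6 = (9^3)^2 = 729^2 = 531441
9^7 = 9 * 9^6 = 9 * 531441 = 4782969
9^14 = (9^7)^2 = 4782969^2 = 22876792454961
9^15 = 9 * 9^14 = 9 * 22876792454961 = 205891132094649
9^30 = (9^15)^2 = 205891132094649^2 = 42391158275216203514294433201
9^31 = 9 * 9^30 = 9 * 42391158275216203514294433201 = 381520424476945831628649898809

Result: 381520424476945831628649898809
Multiplications needed: 8 (8 lines after 9^1)

9^31 = 381520424476945831628649898809. Using exponentiation by squaring, this requires 8 multiplications. The key idea: if the exponent is even, square the half-power; if odd, multiply by the base once.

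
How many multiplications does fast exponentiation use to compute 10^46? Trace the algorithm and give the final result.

Computing 10^46 by squaring (build up from 10^1; each line after the first costs one multiplication):

10^1 = 10
10^2 = (10^1)^2 = 10^2 = 100
10^4 = (10^2)^2 = 100^2 = 10000
10^5 = 10 * 10^4 = 10 * 10000 = 100000
10^10 = (10^5)^2 = 100000^2 = 10000000000
10^11 = 10 * 10^10 = 10 * 10000000000 = 100000000000
10^22 = (10^11)^2 = 100000000000^2 = 10000000000000000000000
10^23 = 10 * 10^22 = 10 * 10000000000000000000000 = 100000000000000000000000
10^46 = (10^23)^2 = 100000000000000000000000^2 = 10000000000000000000000000000000000000000000000

Result: 10000000000000000000000000000000000000000000000
Multiplications needed: 8 (8 lines after 10^1)

10^46 = 10000000000000000000000000000000000000000000000. Using exponentiation by squaring, this requires 8 multiplications. The key idea: if the exponent is even, square the half-power; if odd, multiply by the base once.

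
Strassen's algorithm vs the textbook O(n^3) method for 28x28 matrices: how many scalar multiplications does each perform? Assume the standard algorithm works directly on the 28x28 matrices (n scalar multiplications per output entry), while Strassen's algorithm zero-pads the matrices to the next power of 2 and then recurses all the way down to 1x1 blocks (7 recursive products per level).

Matrix multiplication for 28x28 matrices:

Strassen's algorithm requires power-of-2 dimensions. Pad 28x28 to 32x32 (next power of 2).

Standard algorithm: 28^3 = 21952 multiplications
Strassen's algorithm: 7^(log2(32)) = 7^5 = 16807 multiplications
Savings: 21952 - 16807 = 5145 multiplications

Standard: 21952 multiplications (28^3). Strassen: 16807 multiplications (7^5, after padding to 32x32). Strassen reduces 8 recursive multiplications to 7 at each level.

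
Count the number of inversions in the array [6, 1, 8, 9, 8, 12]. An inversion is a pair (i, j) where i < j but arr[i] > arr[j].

Finding inversions in [6, 1, 8, 9, 8, 12]:

(0, 1): arr[0]=6 > arr[1]=1
(3, 4): arr[3]=9 > arr[4]=8

Total inversions: 2

The array has 2 inversion(s): (0,1), (3,4). Each pair (i,j) satisfies i < j and arr[i] > arr[j].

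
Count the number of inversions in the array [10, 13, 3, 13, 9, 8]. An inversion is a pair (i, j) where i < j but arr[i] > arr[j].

Finding inversions in [10, 13, 3, 13, 9, 8]:

(0, 2): arr[0]=10 > arr[2]=3
(0, 4): arr[0]=10 > arr[4]=9
(0, 5): arr[0]=10 > arr[5]=8
(1, 2): arr[1]=13 > arr[2]=3
(1, 4): arr[1]=13 > arr[4]=9
(1, 5): arr[1]=13 > arr[5]=8
(3, 4): arr[3]=13 > arr[4]=9
(3, 5): arr[3]=13 > arr[5]=8
(4, 5): arr[4]=9 > arr[5]=8

Total inversions: 9

The array has 9 inversion(s): (0,2), (0,4), (0,5), (1,2), (1,4), (1,5), (3,4), (3,5), (4,5). Each pair (i,j) satisfies i < j and arr[i] > arr[j].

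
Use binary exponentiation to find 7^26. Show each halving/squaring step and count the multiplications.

Computing 7^26 by squaring (build up from 7^1; each line after the first costs one multiplication):

7^1 = 7
7^2 = (7^1)^2 = 7^2 = 49
7^3 = 7 * 7^2 = 7 * 49 = 343
7^6 = (7^3)^2 = 343^2 = 117649
7^12 = (7^6)^2 = 117649^2 = 13841287201
7^13 = 7 * 7^12 = 7 * 13841287201 = 96889010407
7^26 = (7^13)^2 = 96889010407^2 = 9387480337647754305649

Result: 9387480337647754305649
Multiplications needed: 6 (6 lines after 7^1)

7^26 = 9387480337647754305649. Using exponentiation by squaring, this requires 6 multiplications. The key idea: if the exponent is even, square the half-power; if odd, multiply by the base once.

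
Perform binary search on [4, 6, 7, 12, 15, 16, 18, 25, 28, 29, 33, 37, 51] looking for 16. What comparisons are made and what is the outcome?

Binary search for 16 in [4, 6, 7, 12, 15, 16, 18, 25, 28, 29, 33, 37, 51]:

lo=0, hi=12, mid=6, arr[mid]=18 -> 18 > 16, search left half
lo=0, hi=5, mid=2, arr[mid]=7 -> 7 < 16, search right half
lo=3, hi=5, mid=4, arr[mid]=15 -> 15 < 16, search right half
lo=5, hi=5, mid=5, arr[mid]=16 -> Found target at index 5!

Binary search finds 16 at index 5 after 4 comparisons. The search repeatedly halves the search space by comparing with the middle element.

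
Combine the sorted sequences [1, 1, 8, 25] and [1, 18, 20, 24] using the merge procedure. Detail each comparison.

Merging process:

Compare 1 vs 1: take 1 from left. Merged: [1]
Compare 1 vs 1: take 1 from left. Merged: [1, 1]
Compare 8 vs 1: take 1 from right. Merged: [1, 1, 1]
Compare 8 vs 18: take 8 from left. Merged: [1, 1, 1, 8]
Compare 25 vs 18: take 18 from right. Merged: [1, 1, 1, 8, 18]
Compare 25 vs 20: take 20 from right. Merged: [1, 1, 1, 8, 18, 20]
Compare 25 vs 24: take 24 from right. Merged: [1, 1, 1, 8, 18, 20, 24]
Append remaining from left: [25]. Merged: [1, 1, 1, 8, 18, 20, 24, 25]

Final merged array: [1, 1, 1, 8, 18, 20, 24, 25]
Total comparisons: 7

The merged array is [1, 1, 1, 8, 18, 20, 24, 25], requiring 7 comparisons. The merge step runs in O(n) time where n is the total number of elements.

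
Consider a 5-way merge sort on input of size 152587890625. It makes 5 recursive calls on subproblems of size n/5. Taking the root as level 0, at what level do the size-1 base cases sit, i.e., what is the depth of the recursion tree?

For divide and conquer with division factor 5:

Problem sizes at each level:
Level 0: 152587890625
Level 1: 30517578125
Level 2: 6103515625
Level 3: 1220703125
Level 4: 244140625
Level 5: 48828125
Level 6: 9765625
Level 7: 1953125
Level 8: 390625
Level 9: 78125
Level 10: 15625
Level 11: 3125
Level 12: 625
Level 13: 125
Level 14: 25
Level 15: 5
Level 16: 1

The root is level 0 and the size-1 base case is level 16 (the tree spans levels 0 through 16, i.e. 17 levels counting the root), so the depth is the number of divisions: log_5(152587890625) = 16

The recursion tree depth is log_5(152587890625) = 16. At each level, the problem size is divided by 5, so it takes 16 divisions to reduce to a base case of size 1. The algorithm makes 5 recursive calls at each level.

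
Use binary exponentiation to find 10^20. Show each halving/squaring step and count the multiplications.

Computing 10^20 by squaring (build up from 10^1; each line after the first costs one multiplication):

10^1 = 10
10^2 = (10^1)^2 = 10^2 = 100
10^4 = (10^2)^2 = 100^2 = 10000
10^5 = 10 * 10^4 = 10 * 10000 = 100000
10^10 = (10^5)^2 = 100000^2 = 10000000000
10^20 = (10^10)^2 = 10000000000^2 = 100000000000000000000

Result: 100000000000000000000
Multiplications needed: 5 (5 lines after 10^1)

10^20 = 100000000000000000000. Using exponentiation by squaring, this requires 5 multiplications. The key idea: if the exponent is even, square the half-power; if odd, multiply by the base once.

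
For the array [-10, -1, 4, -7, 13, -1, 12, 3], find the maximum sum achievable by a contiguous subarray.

Using Kadane's algorithm on [-10, -1, 4, -7, 13, -1, 12, 3]:

Scanning through the array:
Position 1 (value -1): max_ending_here = -1, max_so_far = -1
Position 2 (value 4): max_ending_here = 4, max_so_far = 4
Position 3 (value -7): max_ending_here = -3, max_so_far = 4
Position 4 (value 13): max_ending_here = 13, max_so_far = 13
Position 5 (value -1): max_ending_here = 12, max_so_far = 13
Position 6 (value 12): max_ending_here = 24, max_so_far = 24
Position 7 (value 3): max_ending_here = 27, max_so_far = 27

Maximum subarray: [13, -1, 12, 3]
Maximum sum: 27

The maximum subarray is [13, -1, 12, 3] with sum 27. This subarray runs from index 4 to index 7.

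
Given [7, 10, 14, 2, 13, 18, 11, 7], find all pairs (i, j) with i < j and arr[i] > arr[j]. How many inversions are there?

Finding inversions in [7, 10, 14, 2, 13, 18, 11, 7]:

(0, 3): arr[0]=7 > arr[3]=2
(1, 3): arr[1]=10 > arr[3]=2
(1, 7): arr[1]=10 > arr[7]=7
(2, 3): arr[2]=14 > arr[3]=2
(2, 4): arr[2]=14 > arr[4]=13
(2, 6): arr[2]=14 > arr[6]=11
(2, 7): arr[2]=14 > arr[7]=7
(4, 6): arr[4]=13 > arr[6]=11
(4, 7): arr[4]=13 > arr[7]=7
(5, 6): arr[5]=18 > arr[6]=11
(5, 7): arr[5]=18 > arr[7]=7
(6, 7): arr[6]=11 > arr[7]=7

Total inversions: 12

The array has 12 inversion(s): (0,3), (1,3), (1,7), (2,3), (2,4), (2,6), (2,7), (4,6), (4,7), (5,6), (5,7), (6,7). Each pair (i,j) satisfies i < j and arr[i] > arr[j].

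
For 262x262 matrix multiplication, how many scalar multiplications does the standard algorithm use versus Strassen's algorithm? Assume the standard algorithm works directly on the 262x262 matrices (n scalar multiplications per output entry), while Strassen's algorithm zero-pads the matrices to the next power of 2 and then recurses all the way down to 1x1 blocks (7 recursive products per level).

Matrix multiplication for 262x262 matrices:

Strassen's algorithm requires power-of-2 dimensions. Pad 262x262 to 512x512 (next power of 2).

Standard algorithm: 262^3 = 17984728 multiplications
Strassen's algorithm: 7^(log2(512)) = 7^9 = 40353607 multiplications
Difference: 17984728 - 40353607 = -22368879 (Strassen uses MORE here due to padding overhead — for small or just-over-power-of-2 n, padding can outweigh the per-level savings)

Standard: 17984728 multiplications (262^3). Strassen: 40353607 multiplications (7^9, after padding to 512x512). Strassen reduces 8 recursive multiplications to 7 at each level.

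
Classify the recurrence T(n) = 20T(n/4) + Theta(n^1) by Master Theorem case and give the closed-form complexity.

Master Theorem for T(n) = 20T(n/4) + O(n^1):

a = 20, b = 4, c = 1
log_b(a) = log_4(20) = 2.1610

Case 1: c = 1 < log_4(20) = 2.1610
T(n) = O(n^(log_4 20))

For T(n) = 20T(n/4) + O(n^1): log_4(20) = 2.1610. This is Case 1 of the Master Theorem (c < log_b(a), work dominated by leaves), giving O(n^(log_4 20)).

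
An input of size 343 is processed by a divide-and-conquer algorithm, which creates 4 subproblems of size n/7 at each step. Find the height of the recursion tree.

For divide and conquer with division factor 7:

Problem sizes at each level:
Level 0: 343
Level 1: 49
Level 2: 7
Level 3: 1

The root is level 0 and the size-1 base case is level 3 (the tree spans levels 0 through 3, i.e. 4 levels counting the root), so the depth is the number of divisions: log_7(343) = 3

The recursion tree depth is log_7(343) = 3. At each level, the problem size is divided by 7, so it takes 3 divisions to reduce to a base case of size 1. The algorithm makes 4 recursive calls at each level.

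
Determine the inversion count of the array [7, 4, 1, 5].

Finding inversions in [7, 4, 1, 5]:

(0, 1): arr[0]=7 > arr[1]=4
(0, 2): arr[0]=7 > arr[2]=1
(0, 3): arr[0]=7 > arr[3]=5
(1, 2): arr[1]=4 > arr[2]=1

Total inversions: 4

The array has 4 inversion(s): (0,1), (0,2), (0,3), (1,2). Each pair (i,j) satisfies i < j and arr[i] > arr[j].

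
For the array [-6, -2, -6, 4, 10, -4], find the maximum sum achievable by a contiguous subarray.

Using Kadane's algorithm on [-6, -2, -6, 4, 10, -4]:

Scanning through the array:
Position 1 (value -2): max_ending_here = -2, max_so_far = -2
Position 2 (value -6): max_ending_here = -6, max_so_far = -2
Position 3 (value 4): max_ending_here = 4, max_so_far = 4
Position 4 (value 10): max_ending_here = 14, max_so_far = 14
Position 5 (value -4): max_ending_here = 10, max_so_far = 14

Maximum subarray: [4, 10]
Maximum sum: 14

The maximum subarray is [4, 10] with sum 14. This subarray runs from index 3 to index 4.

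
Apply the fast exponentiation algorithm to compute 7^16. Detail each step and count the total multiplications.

Computing 7^16 by squaring (build up from 7^1; each line after the first costs one multiplication):

7^1 = 7
7^2 = (7^1)^2 = 7^2 = 49
7^4 = (7^2)^2 = 49^2 = 2401
7^8 = (7^4)^2 = 2401^2 = 5764801
7^16 = (7^8)^2 = 5764801^2 = 33232930569601

Result: 33232930569601
Multiplications needed: 4 (4 lines after 7^1)

7^16 = 33232930569601. Using exponentiation by squaring, this requires 4 multiplications. The key idea: if the exponent is even, square the half-power; if odd, multiply by the base once.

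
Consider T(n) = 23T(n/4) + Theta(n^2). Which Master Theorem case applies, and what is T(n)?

Master Theorem for T(n) = 23T(n/4) + O(n^2):

a = 23, b = 4, c = 2
log_b(a) = log_4(23) = 2.2618

Case 1: c = 2 < log_4(23) = 2.2618
T(n) = O(n^(log_4 23))

For T(n) = 23T(n/4) + O(n^2): log_4(23) = 2.2618. This is Case 1 of the Master Theorem (c < log_b(a), work dominated by leaves), giving O(n^(log_4 23)).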